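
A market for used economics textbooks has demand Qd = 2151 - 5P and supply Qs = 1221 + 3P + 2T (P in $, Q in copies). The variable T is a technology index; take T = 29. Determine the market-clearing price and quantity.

With T = 29, supply is Qs = 1279 + 3P.
At equilibrium Qd = Qs, so 2151 - 5P = 1279 + 3P; collecting terms, 872 = 8P and P* = 109.
Then Q* = 2151 - 5(109) = 1606.

P* = 109, Q* = 1606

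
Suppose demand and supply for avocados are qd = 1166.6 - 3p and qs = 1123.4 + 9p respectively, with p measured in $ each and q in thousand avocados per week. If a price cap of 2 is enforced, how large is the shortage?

Shortage = 19.2

With p fixed at 2, quantity demanded is 1160.6 and quantity supplied is 1141.4.
Shortage = qd - qs = 1160.6 - 1141.4 = 19.2.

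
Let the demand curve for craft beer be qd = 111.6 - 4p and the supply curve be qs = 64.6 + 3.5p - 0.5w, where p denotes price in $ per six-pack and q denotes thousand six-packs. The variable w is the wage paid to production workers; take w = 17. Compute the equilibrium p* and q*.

p* = 7.4, q* = 82

With w = 17, supply is qs = 56.1 + 3.5p.
The market clears where 111.6 - 4p = 56.1 + 3.5p. Rearranging, 7.5p = 55.5, hence p* = 7.4.
Substitute back: q* = 111.6 - 4(7.4) = 82.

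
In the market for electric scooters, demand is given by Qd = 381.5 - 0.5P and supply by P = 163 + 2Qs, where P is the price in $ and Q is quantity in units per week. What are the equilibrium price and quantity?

Rewriting in direct form: Qs = -81.5 + 0.5P.
Equating demand and supply, 381.5 - 0.5P = -81.5 + 0.5P gives P = 463, so P* = 463.
Substitute back: Q* = 381.5 - 0.5(463) = 150.

P* = 463, Q* = 150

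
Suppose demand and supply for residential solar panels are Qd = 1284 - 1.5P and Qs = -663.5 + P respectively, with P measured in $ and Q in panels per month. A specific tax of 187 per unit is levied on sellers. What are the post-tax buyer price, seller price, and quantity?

P_b = 853.8, P_s = 666.8, Q = 3.3

Sellers keep P_s = P_b - 187 per unit, so supply in terms of the buyer price is Qs = -850.5 + P_b.
Set Qd = Qs: 1284 - 1.5P_b = -850.5 + P_b, so 2134.5 = 2.5P_b and P_b = 853.8.
Then P_s = 853.8 - 187 = 666.8 and Q = 1284 - 1.5(853.8) = 3.3.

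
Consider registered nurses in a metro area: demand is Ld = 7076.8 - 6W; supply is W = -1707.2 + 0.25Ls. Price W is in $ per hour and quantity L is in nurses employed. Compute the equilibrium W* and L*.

W* = 24.8, L* = 6928

Rewriting in direct form: Ls = 6828.8 + 4W.
Set Ld = Ls: 7076.8 - 6W = 6828.8 + 4W, so 248 = 10W and W* = 24.8.
Then L* = 7076.8 - 6(24.8) = 6928.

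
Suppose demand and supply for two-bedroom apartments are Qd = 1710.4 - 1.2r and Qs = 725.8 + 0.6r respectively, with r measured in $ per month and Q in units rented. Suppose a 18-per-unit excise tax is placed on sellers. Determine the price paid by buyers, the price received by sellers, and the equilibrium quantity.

Sellers keep r_s = r_b - 18 per unit, so supply in terms of the buyer price is Qs = 715 + 0.6r_b.
Set Qd = Qs: 1710.4 - 1.2r_b = 715 + 0.6r_b, so 995.4 = 1.8r_b and r_b = 553.
Then r_s = 553 - 18 = 535 and Q = 1710.4 - 1.2(553) = 1046.8.

r_b = 553, r_s = 535, Q = 1046.8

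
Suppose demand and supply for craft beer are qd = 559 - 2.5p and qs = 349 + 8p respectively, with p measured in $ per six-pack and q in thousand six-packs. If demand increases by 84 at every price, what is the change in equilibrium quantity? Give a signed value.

Δq = 64

Equating demand and supply, 559 - 2.5p = 349 + 8p gives 10.5p = 210, so p* = 20.
From the demand curve, q* = 559 - 2.5(20) = 509.
After the shift, demand is qd = 643 - 2.5p.
Re-solving, 10.5p = 294 gives p = 28 and q = 573.
Δq = 573 - 509 = 64.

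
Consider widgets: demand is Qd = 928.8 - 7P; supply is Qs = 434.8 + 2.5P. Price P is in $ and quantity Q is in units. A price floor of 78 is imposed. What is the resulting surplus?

With P fixed at 78, quantity demanded is 382.8 and quantity supplied is 629.8.
Surplus = Qs - Qd = 629.8 - 382.8 = 247.

Surplus = 247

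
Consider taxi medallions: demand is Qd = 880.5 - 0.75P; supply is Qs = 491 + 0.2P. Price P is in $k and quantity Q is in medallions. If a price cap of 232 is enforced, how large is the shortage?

Shortage = 169.1

Evaluating both curves at the ceiling price 232 gives Qd = 706.5, Qs = 537.4.
Shortage = Qd - Qs = 706.5 - 537.4 = 169.1.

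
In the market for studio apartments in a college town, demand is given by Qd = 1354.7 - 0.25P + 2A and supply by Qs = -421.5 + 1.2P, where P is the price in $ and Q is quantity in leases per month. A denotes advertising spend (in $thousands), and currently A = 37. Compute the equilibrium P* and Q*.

P* = 1276, Q* = 1109.7

With A = 37, demand is Qd = 1428.7 - 0.25P.
At equilibrium Qd = Qs, so 1428.7 - 0.25P = -421.5 + 1.2P; collecting terms, 1850.2 = 1.45P and P* = 1276.
Substitute back: Q* = 1428.7 - 0.25(1276) = 1109.7.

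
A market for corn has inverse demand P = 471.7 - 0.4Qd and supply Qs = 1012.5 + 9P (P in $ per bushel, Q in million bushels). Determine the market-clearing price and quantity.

Rewriting in direct form: Qd = 1179.25 - 2.5P.
Set Qd = Qs: 1179.25 - 2.5P = 1012.5 + 9P, so 166.75 = 11.5P and P* = 14.5.
Then Q* = 1179.25 - 2.5(14.5) = 1143.

P* = 14.5, Q* = 1143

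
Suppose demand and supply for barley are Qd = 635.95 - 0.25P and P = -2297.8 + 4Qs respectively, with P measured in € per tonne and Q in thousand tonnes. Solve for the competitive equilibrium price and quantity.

P* = 123, Q* = 605.2

Rewriting in direct form: Qs = 574.45 + 0.25P.
The market clears where 635.95 - 0.25P = 574.45 + 0.25P. Rearranging, 0.5P = 61.5, hence P* = 123.
From the demand curve, Q* = 635.95 - 0.25(123) = 605.2.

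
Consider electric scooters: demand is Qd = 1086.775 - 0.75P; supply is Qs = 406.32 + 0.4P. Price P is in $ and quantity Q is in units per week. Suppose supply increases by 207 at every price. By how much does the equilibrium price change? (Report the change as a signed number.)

At equilibrium Qd = Qs, so 1086.775 - 0.75P = 406.32 + 0.4P; collecting terms, 680.455 = 1.15P and P* = 591.7.
Plugging P* into demand: Q* = 1086.775 - 0.75(591.7) = 643.
After the shift, supply is Qs = 613.32 + 0.4P.
The new intersection has 473.455 = 1.15P, i.e. P = 411.7, Q = 778.
ΔP = 411.7 - 591.7 = -180.

ΔP = -180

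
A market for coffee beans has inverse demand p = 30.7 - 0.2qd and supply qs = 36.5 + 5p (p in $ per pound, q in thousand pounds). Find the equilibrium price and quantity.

p* = 11.7, q* = 95

In direct form, qd = 153.5 - 5p.
Equating demand and supply, 153.5 - 5p = 36.5 + 5p gives 10p = 117, so p* = 11.7.
Then q* = 153.5 - 5(11.7) = 95.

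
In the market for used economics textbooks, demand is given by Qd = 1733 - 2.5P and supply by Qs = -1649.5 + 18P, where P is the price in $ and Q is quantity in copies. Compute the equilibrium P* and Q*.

P* = 165, Q* = 1320.5

The market clears where 1733 - 2.5P = -1649.5 + 18P. Rearranging, 20.5P = 3382.5, hence P* = 165.
Plugging P* into demand: Q* = 1733 - 2.5(165) = 1320.5.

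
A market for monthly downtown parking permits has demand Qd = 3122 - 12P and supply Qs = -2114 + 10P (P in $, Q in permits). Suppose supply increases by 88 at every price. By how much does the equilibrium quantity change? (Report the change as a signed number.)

ΔQ = 48

Equating demand and supply, 3122 - 12P = -2114 + 10P gives 22P = 5236, so P* = 238.
From the demand curve, Q* = 3122 - 12(238) = 266.
After the shift, supply is Qs = -2026 + 10P.
New equilibrium: 5148 = 22P, so P = 234 and Q = 314.
ΔQ = 314 - 266 = 48.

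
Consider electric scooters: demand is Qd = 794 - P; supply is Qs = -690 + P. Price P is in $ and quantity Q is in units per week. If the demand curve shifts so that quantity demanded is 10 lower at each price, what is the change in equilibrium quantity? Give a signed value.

ΔQ = -5

The market clears where 794 - P = -690 + P. Rearranging, 2P = 1484, hence P* = 742.
Then Q* = 794 - 742 = 52.
After the shift, demand is Qd = 784 - P.
Re-solving, 2P = 1474 gives P = 737 and Q = 47.
ΔQ = 47 - 52 = -5.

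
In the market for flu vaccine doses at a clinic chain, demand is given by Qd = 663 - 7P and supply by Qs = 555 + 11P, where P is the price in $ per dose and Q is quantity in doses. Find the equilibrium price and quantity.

Equating demand and supply, 663 - 7P = 555 + 11P gives 18P = 108, so P* = 6.
Plugging P* into demand: Q* = 663 - 7(6) = 621.

P* = 6, Q* = 621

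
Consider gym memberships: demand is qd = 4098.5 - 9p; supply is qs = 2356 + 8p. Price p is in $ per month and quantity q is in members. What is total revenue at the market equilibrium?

Total revenue = 325540

Set qd = qs: 4098.5 - 9p = 2356 + 8p, so 1742.5 = 17p and p* = 102.5.
From the demand curve, q* = 4098.5 - 9(102.5) = 3176.
Total revenue = p* × q* = 102.5 × 3176 = 325540.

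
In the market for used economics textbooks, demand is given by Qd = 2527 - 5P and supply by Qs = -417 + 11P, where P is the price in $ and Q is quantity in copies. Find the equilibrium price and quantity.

At equilibrium Qd = Qs, so 2527 - 5P = -417 + 11P; collecting terms, 2944 = 16P and P* = 184.
Then Q* = 2527 - 5(184) = 1607.

P* = 184, Q* = 1607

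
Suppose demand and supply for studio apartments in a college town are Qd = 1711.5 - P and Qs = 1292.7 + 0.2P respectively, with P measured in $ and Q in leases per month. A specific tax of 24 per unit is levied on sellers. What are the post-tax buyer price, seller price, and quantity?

P_b = 353, P_s = 329, Q = 1358.5

With a tax of 24 on sellers, they supply based on the net price P_s = P_b - 24, so Qs = 1287.9 + 0.2P_b.
Equate demand and the shifted supply: 1711.5 - P_b = 1287.9 + 0.2P_b, giving 1.2P_b = 423.6, so P_b = 353.
So P_s = 329 and the quantity traded is Q = 1711.5 - 353 = 1358.5.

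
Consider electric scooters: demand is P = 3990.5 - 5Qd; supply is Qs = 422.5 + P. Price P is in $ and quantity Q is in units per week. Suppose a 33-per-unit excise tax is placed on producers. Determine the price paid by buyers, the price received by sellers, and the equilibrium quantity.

P_b = 340.5, P_s = 307.5, Q = 730

Inverting to quantity form: Qd = 798.1 - 0.2P.
Producers keep P_s = P_b - 33 per unit, so supply in terms of the buyer price is Qs = 389.5 + P_b.
Equate demand and the shifted supply: 798.1 - 0.2P_b = 389.5 + P_b, giving 1.2P_b = 408.6, so P_b = 340.5.
Then P_s = 340.5 - 33 = 307.5 and Q = 798.1 - 0.2(340.5) = 730.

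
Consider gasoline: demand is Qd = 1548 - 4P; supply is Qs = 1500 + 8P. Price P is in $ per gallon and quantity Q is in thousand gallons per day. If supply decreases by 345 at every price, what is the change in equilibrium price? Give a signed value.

ΔP = 28.75

At equilibrium Qd = Qs, so 1548 - 4P = 1500 + 8P; collecting terms, 48 = 12P and P* = 4.
Substitute back: Q* = 1548 - 4(4) = 1532.
After the shift, supply is Qs = 1155 + 8P.
The new intersection has 393 = 12P, i.e. P = 32.75, Q = 1417.
ΔP = 32.75 - 4 = 28.75.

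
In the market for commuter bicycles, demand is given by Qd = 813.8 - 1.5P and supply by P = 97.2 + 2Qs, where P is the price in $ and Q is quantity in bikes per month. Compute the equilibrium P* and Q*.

Rewriting in direct form: Qs = -48.6 + 0.5P.
At equilibrium Qd = Qs, so 813.8 - 1.5P = -48.6 + 0.5P; collecting terms, 862.4 = 2P and P* = 431.2.
Plugging P* into demand: Q* = 813.8 - 1.5(431.2) = 167.

P* = 431.2, Q* = 167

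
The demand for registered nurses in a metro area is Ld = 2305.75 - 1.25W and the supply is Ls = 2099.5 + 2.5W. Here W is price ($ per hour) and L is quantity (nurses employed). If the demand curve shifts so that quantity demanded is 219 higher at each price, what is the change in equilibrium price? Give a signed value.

Equating demand and supply, 2305.75 - 1.25W = 2099.5 + 2.5W gives 3.75W = 206.25, so W* = 55.
Substitute back: L* = 2305.75 - 1.25(55) = 2237.
After the shift, demand is Ld = 2524.75 - 1.25W.
The new intersection has 425.25 = 3.75W, i.e. W = 113.4, L = 2383.
ΔW = 113.4 - 55 = 58.4.

ΔW = 58.4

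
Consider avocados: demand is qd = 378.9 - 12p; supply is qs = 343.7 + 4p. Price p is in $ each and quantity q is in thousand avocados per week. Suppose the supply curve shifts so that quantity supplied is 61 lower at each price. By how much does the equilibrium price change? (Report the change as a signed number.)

Δp = 3.8125

At equilibrium qd = qs, so 378.9 - 12p = 343.7 + 4p; collecting terms, 35.2 = 16p and p* = 2.2.
Substitute back: q* = 378.9 - 12(2.2) = 352.5.
After the shift, supply is qs = 282.7 + 4p.
New equilibrium: 96.2 = 16p, so p = 6.0125 and q = 306.75.
Δp = 6.0125 - 2.2 = 3.8125.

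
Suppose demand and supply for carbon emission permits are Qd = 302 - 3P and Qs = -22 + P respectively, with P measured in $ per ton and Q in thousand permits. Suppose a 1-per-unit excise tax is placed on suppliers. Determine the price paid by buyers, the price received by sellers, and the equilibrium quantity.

P_b = 81.25, P_s = 80.25, Q = 58.25

With a tax of 1 on suppliers, they supply based on the net price P_s = P_b - 1, so Qs = -23 + P_b.
Set Qd = Qs: 302 - 3P_b = -23 + P_b, so 325 = 4P_b and P_b = 81.25.
So P_s = 80.25 and the quantity traded is Q = 302 - 3(81.25) = 58.25.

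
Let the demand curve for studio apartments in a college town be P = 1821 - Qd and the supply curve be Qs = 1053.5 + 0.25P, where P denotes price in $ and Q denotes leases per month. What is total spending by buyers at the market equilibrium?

Rewriting in direct form: Qd = 1821 - P.
At equilibrium Qd = Qs, so 1821 - P = 1053.5 + 0.25P; collecting terms, 767.5 = 1.25P and P* = 614.
Then Q* = 1821 - 614 = 1207.
Total spending by buyers = P* × Q* = 614 × 1207 = 741098.

Total spending by buyers = 741098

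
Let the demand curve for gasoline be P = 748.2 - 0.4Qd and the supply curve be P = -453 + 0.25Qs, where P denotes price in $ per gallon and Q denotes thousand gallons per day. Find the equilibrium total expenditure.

Total expenditure = 16632

Inverting to quantity form: Qd = 1870.5 - 2.5P and Qs = 1812 + 4P.
At equilibrium Qd = Qs, so 1870.5 - 2.5P = 1812 + 4P; collecting terms, 58.5 = 6.5P and P* = 9.
Substitute back: Q* = 1870.5 - 2.5(9) = 1848.
Total expenditure = P* × Q* = 9 × 1848 = 16632.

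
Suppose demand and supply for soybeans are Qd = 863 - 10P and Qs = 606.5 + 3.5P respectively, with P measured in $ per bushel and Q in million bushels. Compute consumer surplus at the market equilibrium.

Equating demand and supply, 863 - 10P = 606.5 + 3.5P gives 13.5P = 256.5, so P* = 19.
From the demand curve, Q* = 863 - 10(19) = 673.
Demand choke price (Qd = 0): P = 863/10 = 86.3. Consumer surplus = ½ × (86.3 - 19) × 673 = 22646.45.

Consumer surplus = 22646.45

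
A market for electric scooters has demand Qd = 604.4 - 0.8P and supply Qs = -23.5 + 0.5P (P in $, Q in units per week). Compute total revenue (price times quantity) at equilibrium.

Set Qd = Qs: 604.4 - 0.8P = -23.5 + 0.5P, so 627.9 = 1.3P and P* = 483.
Then Q* = 604.4 - 0.8(483) = 218.
Total revenue = P* × Q* = 483 × 218 = 105294.

Total revenue = 105294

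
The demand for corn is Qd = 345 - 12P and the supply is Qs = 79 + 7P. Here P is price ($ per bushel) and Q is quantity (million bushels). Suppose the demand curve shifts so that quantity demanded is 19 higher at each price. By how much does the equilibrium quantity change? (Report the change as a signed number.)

ΔQ = 7

Equating demand and supply, 345 - 12P = 79 + 7P gives 19P = 266, so P* = 14.
Then Q* = 345 - 12(14) = 177.
After the shift, demand is Qd = 364 - 12P.
New equilibrium: 285 = 19P, so P = 15 and Q = 184.
ΔQ = 184 - 177 = 7.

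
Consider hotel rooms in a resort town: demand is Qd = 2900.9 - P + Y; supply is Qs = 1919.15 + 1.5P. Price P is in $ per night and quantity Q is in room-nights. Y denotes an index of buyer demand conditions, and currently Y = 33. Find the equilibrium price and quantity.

P* = 405.9, Q* = 2528

With Y = 33, demand is Qd = 2933.9 - P.
Set Qd = Qs: 2933.9 - P = 1919.15 + 1.5P, so 1014.75 = 2.5P and P* = 405.9.
Then Q* = 2933.9 - 405.9 = 2528.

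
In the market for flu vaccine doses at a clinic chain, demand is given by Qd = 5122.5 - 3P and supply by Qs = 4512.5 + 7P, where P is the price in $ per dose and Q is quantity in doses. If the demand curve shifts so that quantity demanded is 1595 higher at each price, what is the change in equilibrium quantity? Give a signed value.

ΔQ = 1116.5

The market clears where 5122.5 - 3P = 4512.5 + 7P. Rearranging, 10P = 610, hence P* = 61.
Substitute back: Q* = 5122.5 - 3(61) = 4939.5.
After the shift, demand is Qd = 6717.5 - 3P.
The new intersection has 2205 = 10P, i.e. P = 220.5, Q = 6056.
ΔQ = 6056 - 4939.5 = 1116.5.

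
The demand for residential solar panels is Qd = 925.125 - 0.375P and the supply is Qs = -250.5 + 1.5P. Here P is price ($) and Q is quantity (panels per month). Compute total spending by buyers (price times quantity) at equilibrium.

Total spending by buyers = 432630

The market clears where 925.125 - 0.375P = -250.5 + 1.5P. Rearranging, 1.875P = 1175.625, hence P* = 627.
Plugging P* into demand: Q* = 925.125 - 0.375(627) = 690.
Total spending by buyers = P* × Q* = 627 × 690 = 432630.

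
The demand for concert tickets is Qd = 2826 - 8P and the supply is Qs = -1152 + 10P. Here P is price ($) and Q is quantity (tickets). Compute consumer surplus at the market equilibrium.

Consumer surplus = 69960.25

The market clears where 2826 - 8P = -1152 + 10P. Rearranging, 18P = 3978, hence P* = 221.
From the demand curve, Q* = 2826 - 8(221) = 1058.
Demand choke price (Qd = 0): P = 2826/8 = 353.25. Consumer surplus = ½ × (353.25 - 221) × 1058 = 69960.25.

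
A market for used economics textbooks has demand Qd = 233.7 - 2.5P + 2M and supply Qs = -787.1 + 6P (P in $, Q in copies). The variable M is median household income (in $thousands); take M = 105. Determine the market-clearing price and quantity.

With M = 105, demand is Qd = 443.7 - 2.5P.
Set Qd = Qs: 443.7 - 2.5P = -787.1 + 6P, so 1230.8 = 8.5P and P* = 144.8.
Substitute back: Q* = 443.7 - 2.5(144.8) = 81.7.

P* = 144.8, Q* = 81.7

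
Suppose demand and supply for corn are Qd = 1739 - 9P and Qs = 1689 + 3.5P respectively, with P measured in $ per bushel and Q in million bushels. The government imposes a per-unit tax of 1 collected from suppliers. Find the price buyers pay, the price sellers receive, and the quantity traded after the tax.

The tax drives a wedge P_b - P_s = 1. Substituting P_s = P_b - 1 into supply: Qs = 1685.5 + 3.5P_b.
Set Qd = Qs: 1739 - 9P_b = 1685.5 + 3.5P_b, so 53.5 = 12.5P_b and P_b = 4.28.
Then P_s = 4.28 - 1 = 3.28 and Q = 1739 - 9(4.28) = 1700.48.

P_b = 4.28, P_s = 3.28, Q = 1700.48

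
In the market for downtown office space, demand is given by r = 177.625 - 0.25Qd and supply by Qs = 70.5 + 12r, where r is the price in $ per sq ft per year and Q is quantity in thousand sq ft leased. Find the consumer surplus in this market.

Consumer surplus = 37881.28125

Inverting to quantity form: Qd = 710.5 - 4r.
The market clears where 710.5 - 4r = 70.5 + 12r. Rearranging, 16r = 640, hence r* = 40.
Then Q* = 710.5 - 4(40) = 550.5.
Demand choke price (Qd = 0): r = 710.5/4 = 177.625. Consumer surplus = ½ × (177.625 - 40) × 550.5 = 37881.28125.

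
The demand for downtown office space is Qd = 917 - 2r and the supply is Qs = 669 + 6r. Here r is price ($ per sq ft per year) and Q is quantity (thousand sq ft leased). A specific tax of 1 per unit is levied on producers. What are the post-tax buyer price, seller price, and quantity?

r_b = 31.75, r_s = 30.75, Q = 853.5

Producers keep r_s = r_b - 1 per unit, so supply in terms of the buyer price is Qs = 663 + 6r_b.
Set Qd = Qs: 917 - 2r_b = 663 + 6r_b, so 254 = 8r_b and r_b = 31.75.
Then r_s = 31.75 - 1 = 30.75 and Q = 917 - 2(31.75) = 853.5.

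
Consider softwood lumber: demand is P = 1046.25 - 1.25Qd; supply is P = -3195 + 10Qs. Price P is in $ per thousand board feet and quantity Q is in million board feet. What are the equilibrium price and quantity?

P* = 575, Q* = 377

In direct form, Qd = 837 - 0.8P and Qs = 319.5 + 0.1P.
The market clears where 837 - 0.8P = 319.5 + 0.1P. Rearranging, 0.9P = 517.5, hence P* = 575.
From the demand curve, Q* = 837 - 0.8(575) = 377.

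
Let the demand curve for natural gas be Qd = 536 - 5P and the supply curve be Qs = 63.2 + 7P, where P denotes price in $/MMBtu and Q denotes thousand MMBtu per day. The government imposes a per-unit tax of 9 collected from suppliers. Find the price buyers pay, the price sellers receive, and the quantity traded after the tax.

With a tax of 9 on suppliers, they supply based on the net price P_s = P_b - 9, so Qs = 0.2 + 7P_b.
Set Qd = Qs: 536 - 5P_b = 0.2 + 7P_b, so 535.8 = 12P_b and P_b = 44.65.
So P_s = 35.65 and the quantity traded is Q = 536 - 5(44.65) = 312.75.

P_b = 44.65, P_s = 35.65, Q = 312.75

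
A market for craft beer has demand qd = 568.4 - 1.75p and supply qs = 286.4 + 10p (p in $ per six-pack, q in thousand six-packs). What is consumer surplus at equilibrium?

Consumer surplus = 79170.56

Equating demand and supply, 568.4 - 1.75p = 286.4 + 10p gives 11.75p = 282, so p* = 24.
Plugging p* into demand: q* = 568.4 - 1.75(24) = 526.4.
Demand choke price (qd = 0): p = 568.4/1.75 = 324.8. Consumer surplus = ½ × (324.8 - 24) × 526.4 = 79170.56.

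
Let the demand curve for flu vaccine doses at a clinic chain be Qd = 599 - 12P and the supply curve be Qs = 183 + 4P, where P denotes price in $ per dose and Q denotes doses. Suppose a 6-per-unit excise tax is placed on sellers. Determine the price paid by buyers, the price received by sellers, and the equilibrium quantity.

The tax drives a wedge P_b - P_s = 6. Substituting P_s = P_b - 6 into supply: Qs = 159 + 4P_b.
Market clearing requires 599 - 12P_b = 159 + 4P_b; hence 440 = 16P_b and P_b = 27.5.
Then P_s = 27.5 - 6 = 21.5 and Q = 599 - 12(27.5) = 269.

P_b = 27.5, P_s = 21.5, Q = 269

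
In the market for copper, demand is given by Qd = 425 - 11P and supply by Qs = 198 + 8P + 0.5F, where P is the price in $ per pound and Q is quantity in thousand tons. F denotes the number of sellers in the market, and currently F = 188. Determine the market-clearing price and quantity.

With F = 188, supply is Qs = 292 + 8P.
At equilibrium Qd = Qs, so 425 - 11P = 292 + 8P; collecting terms, 133 = 19P and P* = 7.
From the demand curve, Q* = 425 - 11(7) = 348.

P* = 7, Q* = 348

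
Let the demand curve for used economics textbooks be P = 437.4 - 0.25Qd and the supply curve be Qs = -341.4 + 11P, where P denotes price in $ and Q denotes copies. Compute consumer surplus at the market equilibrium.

In direct form, Qd = 1749.6 - 4P.
The market clears where 1749.6 - 4P = -341.4 + 11P. Rearranging, 15P = 2091, hence P* = 139.4.
Substitute back: Q* = 1749.6 - 4(139.4) = 1192.
Demand choke price (Qd = 0): P = 1749.6/4 = 437.4. Consumer surplus = ½ × (437.4 - 139.4) × 1192 = 177608.

Consumer surplus = 177608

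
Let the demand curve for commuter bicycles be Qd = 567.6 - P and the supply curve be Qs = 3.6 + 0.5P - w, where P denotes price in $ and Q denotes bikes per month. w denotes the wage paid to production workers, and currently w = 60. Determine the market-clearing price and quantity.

With w = 60, supply is Qs = -56.4 + 0.5P.
The market clears where 567.6 - P = -56.4 + 0.5P. Rearranging, 1.5P = 624, hence P* = 416.
Then Q* = 567.6 - 416 = 151.6.

P* = 416, Q* = 151.6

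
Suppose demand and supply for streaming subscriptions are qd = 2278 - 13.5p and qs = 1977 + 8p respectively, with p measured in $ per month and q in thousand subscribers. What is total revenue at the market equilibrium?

The market clears where 2278 - 13.5p = 1977 + 8p. Rearranging, 21.5p = 301, hence p* = 14.
Then q* = 2278 - 13.5(14) = 2089.
Total revenue = p* × q* = 14 × 2089 = 29246.

Total revenue = 29246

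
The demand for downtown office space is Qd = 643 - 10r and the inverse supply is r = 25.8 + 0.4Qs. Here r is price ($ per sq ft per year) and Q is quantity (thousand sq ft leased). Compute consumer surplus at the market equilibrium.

Consumer surplus = 296.45

In direct form, Qs = -64.5 + 2.5r.
The market clears where 643 - 10r = -64.5 + 2.5r. Rearranging, 12.5r = 707.5, hence r* = 56.6.
Plugging r* into demand: Q* = 643 - 10(56.6) = 77.
Demand choke price (Qd = 0): r = 643/10 = 64.3. Consumer surplus = ½ × (64.3 - 56.6) × 77 = 296.45.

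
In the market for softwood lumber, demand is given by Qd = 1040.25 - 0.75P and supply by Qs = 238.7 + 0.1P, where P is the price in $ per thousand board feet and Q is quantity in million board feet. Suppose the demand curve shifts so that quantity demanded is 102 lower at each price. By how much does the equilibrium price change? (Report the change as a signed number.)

ΔP = -120

The market clears where 1040.25 - 0.75P = 238.7 + 0.1P. Rearranging, 0.85P = 801.55, hence P* = 943.
Then Q* = 1040.25 - 0.75(943) = 333.
After the shift, demand is Qd = 938.25 - 0.75P.
Re-solving, 0.85P = 699.55 gives P = 823 and Q = 321.
ΔP = 823 - 943 = -120.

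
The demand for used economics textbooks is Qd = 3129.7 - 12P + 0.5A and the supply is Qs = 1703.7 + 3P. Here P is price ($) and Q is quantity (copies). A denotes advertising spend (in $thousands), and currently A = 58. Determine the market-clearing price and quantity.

With A = 58, demand is Qd = 3158.7 - 12P.
Equating demand and supply, 3158.7 - 12P = 1703.7 + 3P gives 15P = 1455, so P* = 97.
Then Q* = 3158.7 - 12(97) = 1994.7.

P* = 97, Q* = 1994.7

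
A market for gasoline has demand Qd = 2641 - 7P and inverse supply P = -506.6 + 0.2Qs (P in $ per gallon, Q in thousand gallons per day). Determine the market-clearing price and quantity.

P* = 9, Q* = 2578

Inverting to quantity form: Qs = 2533 + 5P.
Equating demand and supply, 2641 - 7P = 2533 + 5P gives 12P = 108, so P* = 9.
Plugging P* into demand: Q* = 2641 - 7(9) = 2578.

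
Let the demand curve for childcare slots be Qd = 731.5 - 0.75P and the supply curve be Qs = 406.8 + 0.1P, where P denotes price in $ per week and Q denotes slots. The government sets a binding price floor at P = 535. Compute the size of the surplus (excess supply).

Surplus = 130.05

At P = 535: Qd = 330.25 and Qs = 460.3.
Surplus = Qs - Qd = 460.3 - 330.25 = 130.05.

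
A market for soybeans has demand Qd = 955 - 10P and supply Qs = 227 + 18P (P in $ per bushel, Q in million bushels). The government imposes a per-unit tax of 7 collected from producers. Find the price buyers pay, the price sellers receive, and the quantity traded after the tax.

P_b = 30.5, P_s = 23.5, Q = 650

With a tax of 7 on producers, they supply based on the net price P_s = P_b - 7, so Qs = 101 + 18P_b.
Set Qd = Qs: 955 - 10P_b = 101 + 18P_b, so 854 = 28P_b and P_b = 30.5.
So P_s = 23.5 and the quantity traded is Q = 955 - 10(30.5) = 650.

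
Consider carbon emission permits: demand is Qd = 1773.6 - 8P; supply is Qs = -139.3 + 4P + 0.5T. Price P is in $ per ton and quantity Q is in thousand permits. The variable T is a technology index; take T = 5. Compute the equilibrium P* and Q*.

P* = 159.2, Q* = 500

With T = 5, supply is Qs = -136.8 + 4P.
Equating demand and supply, 1773.6 - 8P = -136.8 + 4P gives 12P = 1910.4, so P* = 159.2.
Plugging P* into demand: Q* = 1773.6 - 8(159.2) = 500.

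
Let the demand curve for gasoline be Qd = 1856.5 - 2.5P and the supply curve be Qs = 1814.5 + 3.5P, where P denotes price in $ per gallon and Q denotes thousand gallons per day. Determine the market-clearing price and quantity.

P* = 7, Q* = 1839

At equilibrium Qd = Qs, so 1856.5 - 2.5P = 1814.5 + 3.5P; collecting terms, 42 = 6P and P* = 7.
Plugging P* into demand: Q* = 1856.5 - 2.5(7) = 1839.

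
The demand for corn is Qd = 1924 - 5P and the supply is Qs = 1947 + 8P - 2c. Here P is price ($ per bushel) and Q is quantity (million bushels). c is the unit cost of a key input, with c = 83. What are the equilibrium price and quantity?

With c = 83, supply is Qs = 1781 + 8P.
Set Qd = Qs: 1924 - 5P = 1781 + 8P, so 143 = 13P and P* = 11.
Then Q* = 1924 - 5(11) = 1869.

P* = 11, Q* = 1869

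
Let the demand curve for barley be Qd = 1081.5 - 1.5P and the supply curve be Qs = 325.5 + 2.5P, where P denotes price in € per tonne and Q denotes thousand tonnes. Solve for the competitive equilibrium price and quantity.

Set Qd = Qs: 1081.5 - 1.5P = 325.5 + 2.5P, so 756 = 4P and P* = 189.
Then Q* = 1081.5 - 1.5(189) = 798.

P* = 189, Q* = 798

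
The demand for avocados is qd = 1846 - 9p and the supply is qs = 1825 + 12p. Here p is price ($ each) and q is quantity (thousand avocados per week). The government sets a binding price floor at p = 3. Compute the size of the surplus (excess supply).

Surplus = 42

Evaluating both curves at the floor price 3 gives qd = 1819, qs = 1861.
Surplus = qs - qd = 1861 - 1819 = 42.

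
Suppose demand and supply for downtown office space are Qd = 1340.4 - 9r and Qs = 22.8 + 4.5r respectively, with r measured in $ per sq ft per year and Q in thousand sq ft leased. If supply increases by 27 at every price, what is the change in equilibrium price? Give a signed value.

Set Qd = Qs: 1340.4 - 9r = 22.8 + 4.5r, so 1317.6 = 13.5r and r* = 97.6.
Substitute back: Q* = 1340.4 - 9(97.6) = 462.
After the shift, supply is Qs = 49.8 + 4.5r.
The new intersection has 1290.6 = 13.5r, i.e. r = 95.6, Q = 480.
Δr = 95.6 - 97.6 = -2.

Δr = -2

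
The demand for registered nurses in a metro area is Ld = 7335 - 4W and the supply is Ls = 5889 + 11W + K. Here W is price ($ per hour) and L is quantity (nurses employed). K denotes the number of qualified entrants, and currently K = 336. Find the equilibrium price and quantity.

With K = 336, supply is Ls = 6225 + 11W.
Equating demand and supply, 7335 - 4W = 6225 + 11W gives 15W = 1110, so W* = 74.
From the demand curve, L* = 7335 - 4(74) = 7039.

W* = 74, L* = 7039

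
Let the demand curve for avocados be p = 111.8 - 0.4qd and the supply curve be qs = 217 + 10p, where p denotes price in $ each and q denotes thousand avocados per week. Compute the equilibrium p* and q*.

Rewriting in direct form: qd = 279.5 - 2.5p.
At equilibrium qd = qs, so 279.5 - 2.5p = 217 + 10p; collecting terms, 62.5 = 12.5p and p* = 5.
From the demand curve, q* = 279.5 - 2.5(5) = 267.

p* = 5, q* = 267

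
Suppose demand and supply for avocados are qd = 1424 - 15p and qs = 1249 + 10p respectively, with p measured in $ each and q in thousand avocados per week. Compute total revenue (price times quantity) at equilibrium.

Equating demand and supply, 1424 - 15p = 1249 + 10p gives 25p = 175, so p* = 7.
Substitute back: q* = 1424 - 15(7) = 1319.
Total revenue = p* × q* = 7 × 1319 = 9233.

Total revenue = 9233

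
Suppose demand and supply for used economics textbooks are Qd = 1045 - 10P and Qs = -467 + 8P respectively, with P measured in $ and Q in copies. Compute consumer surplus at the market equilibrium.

The market clears where 1045 - 10P = -467 + 8P. Rearranging, 18P = 1512, hence P* = 84.
Substitute back: Q* = 1045 - 10(84) = 205.
Demand choke price (Qd = 0): P = 1045/10 = 104.5. Consumer surplus = ½ × (104.5 - 84) × 205 = 2101.25.

Consumer surplus = 2101.25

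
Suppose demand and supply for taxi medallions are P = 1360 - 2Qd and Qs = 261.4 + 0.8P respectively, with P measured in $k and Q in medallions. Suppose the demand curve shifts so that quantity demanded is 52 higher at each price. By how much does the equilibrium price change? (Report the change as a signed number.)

ΔP = 40

Solving each curve for Q: Qd = 680 - 0.5P.
Set Qd = Qs: 680 - 0.5P = 261.4 + 0.8P, so 418.6 = 1.3P and P* = 322.
Substitute back: Q* = 680 - 0.5(322) = 519.
After the shift, demand is Qd = 732 - 0.5P.
Re-solving, 1.3P = 470.6 gives P = 362 and Q = 551.
ΔP = 362 - 322 = 40.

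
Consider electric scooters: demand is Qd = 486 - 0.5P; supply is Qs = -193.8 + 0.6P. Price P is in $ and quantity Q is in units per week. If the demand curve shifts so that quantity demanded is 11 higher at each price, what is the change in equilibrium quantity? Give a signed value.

Set Qd = Qs: 486 - 0.5P = -193.8 + 0.6P, so 679.8 = 1.1P and P* = 618.
Substitute back: Q* = 486 - 0.5(618) = 177.
After the shift, demand is Qd = 497 - 0.5P.
The new intersection has 690.8 = 1.1P, i.e. P = 628, Q = 183.
ΔQ = 183 - 177 = 6.

ΔQ = 6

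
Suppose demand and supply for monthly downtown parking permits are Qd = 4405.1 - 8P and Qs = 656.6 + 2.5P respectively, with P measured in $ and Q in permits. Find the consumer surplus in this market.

The market clears where 4405.1 - 8P = 656.6 + 2.5P. Rearranging, 10.5P = 3748.5, hence P* = 357.
Substitute back: Q* = 4405.1 - 8(357) = 1549.1.
Demand choke price (Qd = 0): P = 4405.1/8 = 550.6375. Consumer surplus = ½ × (550.6375 - 357) × 1549.1 = 149981.925625.

Consumer surplus = 149981.925625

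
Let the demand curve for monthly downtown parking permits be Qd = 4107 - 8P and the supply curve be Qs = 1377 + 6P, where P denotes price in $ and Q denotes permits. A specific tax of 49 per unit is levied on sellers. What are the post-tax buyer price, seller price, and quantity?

P_b = 216, P_s = 167, Q = 2379

With a tax of 49 on sellers, they supply based on the net price P_s = P_b - 49, so Qs = 1083 + 6P_b.
Set Qd = Qs: 4107 - 8P_b = 1083 + 6P_b, so 3024 = 14P_b and P_b = 216.
So P_s = 167 and the quantity traded is Q = 4107 - 8(216) = 2379.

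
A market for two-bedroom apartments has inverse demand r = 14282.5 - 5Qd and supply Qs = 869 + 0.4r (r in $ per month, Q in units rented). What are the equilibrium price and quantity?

r* = 3312.5, Q* = 2194

Inverting to quantity form: Qd = 2856.5 - 0.2r.
Equating demand and supply, 2856.5 - 0.2r = 869 + 0.4r gives 0.6r = 1987.5, so r* = 3312.5.
Then Q* = 2856.5 - 0.2(3312.5) = 2194.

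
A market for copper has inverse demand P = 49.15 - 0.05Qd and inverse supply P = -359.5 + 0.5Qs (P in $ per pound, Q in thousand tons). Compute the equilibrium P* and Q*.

Inverting to quantity form: Qd = 983 - 20P and Qs = 719 + 2P.
Set Qd = Qs: 983 - 20P = 719 + 2P, so 264 = 22P and P* = 12.
From the demand curve, Q* = 983 - 20(12) = 743.

P* = 12, Q* = 743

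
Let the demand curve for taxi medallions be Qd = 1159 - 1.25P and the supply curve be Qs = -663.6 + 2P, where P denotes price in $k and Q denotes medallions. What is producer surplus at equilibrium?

Producer surplus = 52441

Equating demand and supply, 1159 - 1.25P = -663.6 + 2P gives 3.25P = 1822.6, so P* = 560.8.
From the demand curve, Q* = 1159 - 1.25(560.8) = 458.
Supply choke price (Qs = 0): P = 331.8. Producer surplus = ½ × (560.8 - 331.8) × 458 = 52441.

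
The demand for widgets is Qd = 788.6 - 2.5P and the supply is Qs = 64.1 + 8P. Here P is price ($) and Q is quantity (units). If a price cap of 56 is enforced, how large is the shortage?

Shortage = 136.5

At P = 56: Qd = 648.6 and Qs = 512.1.
Shortage = Qd - Qs = 648.6 - 512.1 = 136.5.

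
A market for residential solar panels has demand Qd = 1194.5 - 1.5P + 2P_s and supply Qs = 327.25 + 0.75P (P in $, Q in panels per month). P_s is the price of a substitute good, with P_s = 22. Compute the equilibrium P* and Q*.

With P_s = 22, demand is Qd = 1238.5 - 1.5P.
At equilibrium Qd = Qs, so 1238.5 - 1.5P = 327.25 + 0.75P; collecting terms, 911.25 = 2.25P and P* = 405.
Substitute back: Q* = 1238.5 - 1.5(405) = 631.

P* = 405, Q* = 631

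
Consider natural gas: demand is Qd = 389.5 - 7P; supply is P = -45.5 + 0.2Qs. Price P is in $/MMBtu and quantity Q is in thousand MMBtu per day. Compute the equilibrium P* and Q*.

Inverting to quantity form: Qs = 227.5 + 5P.
At equilibrium Qd = Qs, so 389.5 - 7P = 227.5 + 5P; collecting terms, 162 = 12P and P* = 13.5.
From the demand curve, Q* = 389.5 - 7(13.5) = 295.

P* = 13.5, Q* = 295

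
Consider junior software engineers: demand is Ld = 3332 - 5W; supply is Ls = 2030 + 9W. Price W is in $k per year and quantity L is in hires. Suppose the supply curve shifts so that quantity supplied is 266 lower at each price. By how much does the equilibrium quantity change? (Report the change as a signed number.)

The market clears where 3332 - 5W = 2030 + 9W. Rearranging, 14W = 1302, hence W* = 93.
Then L* = 3332 - 5(93) = 2867.
After the shift, supply is Ls = 1764 + 9W.
The new intersection has 1568 = 14W, i.e. W = 112, L = 2772.
ΔL = 2772 - 2867 = -95.

ΔL = -95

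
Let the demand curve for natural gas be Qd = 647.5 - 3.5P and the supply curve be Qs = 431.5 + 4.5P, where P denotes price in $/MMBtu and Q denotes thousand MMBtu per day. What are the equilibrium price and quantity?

Set Qd = Qs: 647.5 - 3.5P = 431.5 + 4.5P, so 216 = 8P and P* = 27.
From the demand curve, Q* = 647.5 - 3.5(27) = 553.

P* = 27, Q* = 553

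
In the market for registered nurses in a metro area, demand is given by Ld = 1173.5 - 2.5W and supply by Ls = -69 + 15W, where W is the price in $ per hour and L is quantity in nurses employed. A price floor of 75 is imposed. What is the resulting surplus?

Surplus = 70

Evaluating both curves at the floor price 75 gives Ld = 986, Ls = 1056.
Surplus = Ls - Ld = 1056 - 986 = 70.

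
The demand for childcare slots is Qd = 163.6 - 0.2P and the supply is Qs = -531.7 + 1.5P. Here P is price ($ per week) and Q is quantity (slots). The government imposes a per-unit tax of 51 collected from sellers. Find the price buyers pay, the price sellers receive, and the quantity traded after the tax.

The tax drives a wedge P_b - P_s = 51. Substituting P_s = P_b - 51 into supply: Qs = -608.2 + 1.5P_b.
Equate demand and the shifted supply: 163.6 - 0.2P_b = -608.2 + 1.5P_b, giving 1.7P_b = 771.8, so P_b = 454.
Then P_s = 454 - 51 = 403 and Q = 163.6 - 0.2(454) = 72.8.

P_b = 454, P_s = 403, Q = 72.8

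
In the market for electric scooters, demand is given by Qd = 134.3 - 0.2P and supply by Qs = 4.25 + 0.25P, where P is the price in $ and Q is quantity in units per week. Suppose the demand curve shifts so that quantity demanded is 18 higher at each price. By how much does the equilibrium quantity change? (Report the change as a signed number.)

Set Qd = Qs: 134.3 - 0.2P = 4.25 + 0.25P, so 130.05 = 0.45P and P* = 289.
Then Q* = 134.3 - 0.2(289) = 76.5.
After the shift, demand is Qd = 152.3 - 0.2P.
Re-solving, 0.45P = 148.05 gives P = 329 and Q = 86.5.
ΔQ = 86.5 - 76.5 = 10.

ΔQ = 10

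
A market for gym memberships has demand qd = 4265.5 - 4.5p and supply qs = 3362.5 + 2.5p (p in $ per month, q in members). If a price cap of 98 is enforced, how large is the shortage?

Shortage = 217

Evaluating both curves at the ceiling price 98 gives qd = 3824.5, qs = 3607.5.
Shortage = qd - qs = 3824.5 - 3607.5 = 217.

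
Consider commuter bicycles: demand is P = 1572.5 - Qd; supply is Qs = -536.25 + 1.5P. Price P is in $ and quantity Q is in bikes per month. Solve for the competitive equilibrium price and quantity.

Solving each curve for Q: Qd = 1572.5 - P.
At equilibrium Qd = Qs, so 1572.5 - P = -536.25 + 1.5P; collecting terms, 2108.75 = 2.5P and P* = 843.5.
Then Q* = 1572.5 - 843.5 = 729.

P* = 843.5, Q* = 729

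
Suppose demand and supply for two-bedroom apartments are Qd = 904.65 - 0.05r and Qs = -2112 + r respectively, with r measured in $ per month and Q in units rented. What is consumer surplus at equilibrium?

Consumer surplus = 5791210

The market clears where 904.65 - 0.05r = -2112 + r. Rearranging, 1.05r = 3016.65, hence r* = 2873.
From the demand curve, Q* = 904.65 - 0.05(2873) = 761.
Demand choke price (Qd = 0): r = 904.65/0.05 = 18093. Consumer surplus = ½ × (18093 - 2873) × 761 = 5791210.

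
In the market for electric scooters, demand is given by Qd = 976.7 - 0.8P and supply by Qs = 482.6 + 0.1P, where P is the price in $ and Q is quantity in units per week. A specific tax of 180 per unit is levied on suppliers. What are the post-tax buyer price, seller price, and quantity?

The tax drives a wedge P_b - P_s = 180. Substituting P_s = P_b - 180 into supply: Qs = 464.6 + 0.1P_b.
Equate demand and the shifted supply: 976.7 - 0.8P_b = 464.6 + 0.1P_b, giving 0.9P_b = 512.1, so P_b = 569.
So P_s = 389 and the quantity traded is Q = 976.7 - 0.8(569) = 521.5.

P_b = 569, P_s = 389, Q = 521.5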